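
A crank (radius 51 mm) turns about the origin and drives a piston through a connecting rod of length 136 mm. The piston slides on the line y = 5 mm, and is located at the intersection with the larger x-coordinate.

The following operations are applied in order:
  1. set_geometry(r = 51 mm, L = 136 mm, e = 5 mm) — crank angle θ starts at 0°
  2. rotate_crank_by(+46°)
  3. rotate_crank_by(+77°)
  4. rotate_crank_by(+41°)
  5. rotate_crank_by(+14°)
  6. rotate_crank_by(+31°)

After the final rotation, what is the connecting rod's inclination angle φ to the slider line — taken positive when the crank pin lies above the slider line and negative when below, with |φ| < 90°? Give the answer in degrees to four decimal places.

-12.6250

set_geometry: r = 51 mm, L = 136 mm, e = 5 mm; θ ← 0°
rotate_crank_by(+46°): θ ← 0° +46° = 46°
rotate_crank_by(+77°): θ ← 46° +77° = 123°
rotate_crank_by(+41°): θ ← 123° +41° = 164°
rotate_crank_by(+14°): θ ← 164° +14° = 178°
rotate_crank_by(+31°): θ ← 178° +31° = 209°
crank pin P = (r cos θ, r sin θ) = (-44.605605, -24.725291)
h = r sin θ − e = -24.725291 − 5 = -29.725291
sin φ = h / L = -29.725291 / 136 = -0.21856831
φ = arcsin(-0.21856831) = -12.624957°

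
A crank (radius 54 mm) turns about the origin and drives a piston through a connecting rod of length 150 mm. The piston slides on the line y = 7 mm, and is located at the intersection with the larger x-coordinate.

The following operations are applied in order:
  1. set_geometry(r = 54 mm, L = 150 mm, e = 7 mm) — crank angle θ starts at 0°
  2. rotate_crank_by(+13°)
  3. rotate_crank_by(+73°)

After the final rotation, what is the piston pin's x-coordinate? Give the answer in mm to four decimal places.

set_geometry: r = 54 mm, L = 150 mm, e = 7 mm; θ ← 0°
rotate_crank_by(+13°): θ ← 0° +13° = 13°
rotate_crank_by(+73°): θ ← 13° +73° = 86°
crank pin P = (r cos θ, r sin θ) = (3.766850, 53.868459)
h = r sin θ − e = 53.868459 − 7 = 46.868459
x = r cos θ + √(L² − h²) = 3.766850 + √(22500.0 − 2196.6524) = 3.766850 + 142.489816 = 146.256665

146.2567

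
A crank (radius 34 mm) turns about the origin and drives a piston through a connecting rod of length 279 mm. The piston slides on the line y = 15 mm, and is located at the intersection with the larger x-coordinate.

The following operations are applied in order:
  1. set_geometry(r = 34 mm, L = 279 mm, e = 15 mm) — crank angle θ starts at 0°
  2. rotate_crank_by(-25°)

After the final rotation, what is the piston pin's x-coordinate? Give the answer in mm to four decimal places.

308.2644

set_geometry: r = 34 mm, L = 279 mm, e = 15 mm; θ ← 0°
rotate_crank_by(-25°): θ ← 0° -25° = -25°
crank pin P = (r cos θ, r sin θ) = (30.814465, -14.369021)
h = r sin θ − e = -14.369021 − 15 = -29.369021
x = r cos θ + √(L² − h²) = 30.814465 + √(77841.0 − 862.5394) = 30.814465 + 277.449925 = 308.264389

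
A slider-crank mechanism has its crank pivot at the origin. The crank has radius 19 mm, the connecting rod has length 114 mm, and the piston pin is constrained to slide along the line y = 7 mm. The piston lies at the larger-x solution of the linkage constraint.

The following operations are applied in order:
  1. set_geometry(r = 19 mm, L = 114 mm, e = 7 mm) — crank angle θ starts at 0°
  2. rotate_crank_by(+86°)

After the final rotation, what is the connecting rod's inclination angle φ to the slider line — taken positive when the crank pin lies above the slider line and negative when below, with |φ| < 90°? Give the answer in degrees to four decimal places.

set_geometry: r = 19 mm, L = 114 mm, e = 7 mm; θ ← 0°
rotate_crank_by(+86°): θ ← 0° +86° = 86°
crank pin P = (r cos θ, r sin θ) = (1.325373, 18.953717)
h = r sin θ − e = 18.953717 − 7 = 11.953717
sin φ = h / L = 11.953717 / 114 = 0.10485717
φ = arcsin(0.10485717) = 6.018937°

6.0189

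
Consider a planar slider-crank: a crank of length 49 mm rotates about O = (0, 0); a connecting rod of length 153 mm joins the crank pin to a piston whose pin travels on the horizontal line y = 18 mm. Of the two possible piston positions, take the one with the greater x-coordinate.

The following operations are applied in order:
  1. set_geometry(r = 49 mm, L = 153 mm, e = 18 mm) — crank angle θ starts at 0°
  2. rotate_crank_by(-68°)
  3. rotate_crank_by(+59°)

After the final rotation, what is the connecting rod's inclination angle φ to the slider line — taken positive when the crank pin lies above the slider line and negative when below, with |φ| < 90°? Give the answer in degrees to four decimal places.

set_geometry: r = 49 mm, L = 153 mm, e = 18 mm; θ ← 0°
rotate_crank_by(-68°): θ ← 0° -68° = -68°
rotate_crank_by(+59°): θ ← -68° +59° = -9°
crank pin P = (r cos θ, r sin θ) = (48.396729, -7.665289)
h = r sin θ − e = -7.665289 − 18 = -25.665289
sin φ = h / L = -25.665289 / 153 = -0.16774699
φ = arcsin(-0.16774699) = -9.656850°

-9.6568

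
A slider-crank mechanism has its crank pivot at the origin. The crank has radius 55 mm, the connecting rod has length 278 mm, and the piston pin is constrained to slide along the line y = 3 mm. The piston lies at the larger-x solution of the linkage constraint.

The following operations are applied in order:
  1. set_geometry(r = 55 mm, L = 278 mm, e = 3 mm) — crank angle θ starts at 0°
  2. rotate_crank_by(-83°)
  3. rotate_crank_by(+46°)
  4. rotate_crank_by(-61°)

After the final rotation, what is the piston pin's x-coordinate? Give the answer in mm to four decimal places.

264.3414

set_geometry: r = 55 mm, L = 278 mm, e = 3 mm; θ ← 0°
rotate_crank_by(-83°): θ ← 0° -83° = -83°
rotate_crank_by(+46°): θ ← -83° +46° = -37°
rotate_crank_by(-61°): θ ← -37° -61° = -98°
crank pin P = (r cos θ, r sin θ) = (-7.654521, -54.464744)
h = r sin θ − e = -54.464744 − 3 = -57.464744
x = r cos θ + √(L² − h²) = -7.654521 + √(77284.0 − 3302.1968) = -7.654521 + 271.995962 = 264.341441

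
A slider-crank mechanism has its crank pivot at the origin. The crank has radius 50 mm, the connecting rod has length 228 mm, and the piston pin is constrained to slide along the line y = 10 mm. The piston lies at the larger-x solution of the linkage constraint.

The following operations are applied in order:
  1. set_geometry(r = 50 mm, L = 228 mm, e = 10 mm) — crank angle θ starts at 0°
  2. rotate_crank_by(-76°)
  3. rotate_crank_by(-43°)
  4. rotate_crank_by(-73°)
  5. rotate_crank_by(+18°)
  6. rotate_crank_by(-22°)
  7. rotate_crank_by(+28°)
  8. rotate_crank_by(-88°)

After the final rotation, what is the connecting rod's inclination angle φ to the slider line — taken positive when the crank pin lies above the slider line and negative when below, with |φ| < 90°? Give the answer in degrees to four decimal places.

set_geometry: r = 50 mm, L = 228 mm, e = 10 mm; θ ← 0°
rotate_crank_by(-76°): θ ← 0° -76° = -76°
rotate_crank_by(-43°): θ ← -76° -43° = -119°
rotate_crank_by(-73°): θ ← -119° -73° = -192°
rotate_crank_by(+18°): θ ← -192° +18° = -174°
rotate_crank_by(-22°): θ ← -174° -22° = -196°
rotate_crank_by(+28°): θ ← -196° +28° = -168°
rotate_crank_by(-88°): θ ← -168° -88° = -256°
crank pin P = (r cos θ, r sin θ) = (-12.096095, 48.514786)
h = r sin θ − e = 48.514786 − 10 = 38.514786
sin φ = h / L = 38.514786 / 228 = 0.16892450
φ = arcsin(0.16892450) = 9.725293°

9.7253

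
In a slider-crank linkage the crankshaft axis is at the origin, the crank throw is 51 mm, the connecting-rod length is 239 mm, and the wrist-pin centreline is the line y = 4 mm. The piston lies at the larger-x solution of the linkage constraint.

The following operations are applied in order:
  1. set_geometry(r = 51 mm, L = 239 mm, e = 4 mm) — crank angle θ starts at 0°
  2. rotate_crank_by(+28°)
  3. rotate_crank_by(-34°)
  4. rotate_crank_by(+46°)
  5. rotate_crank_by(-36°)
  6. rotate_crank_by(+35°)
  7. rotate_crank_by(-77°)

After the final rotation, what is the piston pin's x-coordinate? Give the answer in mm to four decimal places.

set_geometry: r = 51 mm, L = 239 mm, e = 4 mm; θ ← 0°
rotate_crank_by(+28°): θ ← 0° +28° = 28°
rotate_crank_by(-34°): θ ← 28° -34° = -6°
rotate_crank_by(+46°): θ ← -6° +46° = 40°
rotate_crank_by(-36°): θ ← 40° -36° = 4°
rotate_crank_by(+35°): θ ← 4° +35° = 39°
rotate_crank_by(-77°): θ ← 39° -77° = -38°
crank pin P = (r cos θ, r sin θ) = (40.188548, -31.398735)
h = r sin θ − e = -31.398735 − 4 = -35.398735
x = r cos θ + √(L² − h²) = 40.188548 + √(57121.0 − 1253.0705) = 40.188548 + 236.363977 = 276.552525

276.5525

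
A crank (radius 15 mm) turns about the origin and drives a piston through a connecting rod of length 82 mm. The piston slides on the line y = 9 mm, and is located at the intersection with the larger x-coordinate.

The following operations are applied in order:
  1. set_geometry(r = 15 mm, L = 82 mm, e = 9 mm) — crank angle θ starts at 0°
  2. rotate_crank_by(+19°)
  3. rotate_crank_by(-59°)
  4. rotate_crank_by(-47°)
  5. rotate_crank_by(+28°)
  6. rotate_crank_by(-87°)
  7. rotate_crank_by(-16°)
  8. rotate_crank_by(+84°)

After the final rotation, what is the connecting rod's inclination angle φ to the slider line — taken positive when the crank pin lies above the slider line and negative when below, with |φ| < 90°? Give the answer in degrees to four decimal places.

-16.7793

set_geometry: r = 15 mm, L = 82 mm, e = 9 mm; θ ← 0°
rotate_crank_by(+19°): θ ← 0° +19° = 19°
rotate_crank_by(-59°): θ ← 19° -59° = -40°
rotate_crank_by(-47°): θ ← -40° -47° = -87°
rotate_crank_by(+28°): θ ← -87° +28° = -59°
rotate_crank_by(-87°): θ ← -59° -87° = -146°
rotate_crank_by(-16°): θ ← -146° -16° = -162°
rotate_crank_by(+84°): θ ← -162° +84° = -78°
crank pin P = (r cos θ, r sin θ) = (3.118675, -14.672214)
h = r sin θ − e = -14.672214 − 9 = -23.672214
sin φ = h / L = -23.672214 / 82 = -0.28868554
φ = arcsin(-0.28868554) = -16.779277°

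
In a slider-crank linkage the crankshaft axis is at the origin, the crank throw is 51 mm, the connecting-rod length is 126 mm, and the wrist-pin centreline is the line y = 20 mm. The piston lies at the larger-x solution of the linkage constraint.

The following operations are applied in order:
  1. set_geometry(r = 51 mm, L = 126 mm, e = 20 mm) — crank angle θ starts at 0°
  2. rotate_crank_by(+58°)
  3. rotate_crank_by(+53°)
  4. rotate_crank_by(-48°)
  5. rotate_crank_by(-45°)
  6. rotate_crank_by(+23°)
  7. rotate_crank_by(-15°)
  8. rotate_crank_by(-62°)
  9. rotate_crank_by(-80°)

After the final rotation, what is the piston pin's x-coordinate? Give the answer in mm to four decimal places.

set_geometry: r = 51 mm, L = 126 mm, e = 20 mm; θ ← 0°
rotate_crank_by(+58°): θ ← 0° +58° = 58°
rotate_crank_by(+53°): θ ← 58° +53° = 111°
rotate_crank_by(-48°): θ ← 111° -48° = 63°
rotate_crank_by(-45°): θ ← 63° -45° = 18°
rotate_crank_by(+23°): θ ← 18° +23° = 41°
rotate_crank_by(-15°): θ ← 41° -15° = 26°
rotate_crank_by(-62°): θ ← 26° -62° = -36°
rotate_crank_by(-80°): θ ← -36° -80° = -116°
crank pin P = (r cos θ, r sin θ) = (-22.356928, -45.838496)
h = r sin θ − e = -45.838496 − 20 = -65.838496
x = r cos θ + √(L² − h²) = -22.356928 + √(15876.0 − 4334.7076) = -22.356928 + 107.430407 = 85.073479

85.0735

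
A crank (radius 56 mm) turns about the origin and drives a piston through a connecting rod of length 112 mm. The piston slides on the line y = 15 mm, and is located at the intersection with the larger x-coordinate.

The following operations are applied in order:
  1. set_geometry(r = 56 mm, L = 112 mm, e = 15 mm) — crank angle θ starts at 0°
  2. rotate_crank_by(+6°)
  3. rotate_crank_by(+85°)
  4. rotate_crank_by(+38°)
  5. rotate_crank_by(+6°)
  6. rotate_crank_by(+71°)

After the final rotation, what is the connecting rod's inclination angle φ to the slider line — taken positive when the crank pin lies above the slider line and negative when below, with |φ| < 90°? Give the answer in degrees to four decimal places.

set_geometry: r = 56 mm, L = 112 mm, e = 15 mm; θ ← 0°
rotate_crank_by(+6°): θ ← 0° +6° = 6°
rotate_crank_by(+85°): θ ← 6° +85° = 91°
rotate_crank_by(+38°): θ ← 91° +38° = 129°
rotate_crank_by(+6°): θ ← 129° +6° = 135°
rotate_crank_by(+71°): θ ← 135° +71° = 206°
crank pin P = (r cos θ, r sin θ) = (-50.332467, -24.548784)
h = r sin θ − e = -24.548784 − 15 = -39.548784
sin φ = h / L = -39.548784 / 112 = -0.35311414
φ = arcsin(-0.35311414) = -20.677909°

-20.6779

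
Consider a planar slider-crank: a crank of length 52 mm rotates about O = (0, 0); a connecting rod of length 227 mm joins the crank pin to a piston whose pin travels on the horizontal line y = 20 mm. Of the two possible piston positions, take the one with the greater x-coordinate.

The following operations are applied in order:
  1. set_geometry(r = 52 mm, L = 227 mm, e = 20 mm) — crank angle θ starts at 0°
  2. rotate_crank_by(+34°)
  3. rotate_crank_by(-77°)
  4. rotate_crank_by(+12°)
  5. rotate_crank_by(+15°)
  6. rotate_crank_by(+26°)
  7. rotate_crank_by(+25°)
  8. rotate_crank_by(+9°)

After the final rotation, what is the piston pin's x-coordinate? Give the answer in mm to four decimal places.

set_geometry: r = 52 mm, L = 227 mm, e = 20 mm; θ ← 0°
rotate_crank_by(+34°): θ ← 0° +34° = 34°
rotate_crank_by(-77°): θ ← 34° -77° = -43°
rotate_crank_by(+12°): θ ← -43° +12° = -31°
rotate_crank_by(+15°): θ ← -31° +15° = -16°
rotate_crank_by(+26°): θ ← -16° +26° = 10°
rotate_crank_by(+25°): θ ← 10° +25° = 35°
rotate_crank_by(+9°): θ ← 35° +9° = 44°
crank pin P = (r cos θ, r sin θ) = (37.405670, 36.122235)
h = r sin θ − e = 36.122235 − 20 = 16.122235
x = r cos θ + √(L² − h²) = 37.405670 + √(51529.0 − 259.9265) = 37.405670 + 226.426751 = 263.832421

263.8324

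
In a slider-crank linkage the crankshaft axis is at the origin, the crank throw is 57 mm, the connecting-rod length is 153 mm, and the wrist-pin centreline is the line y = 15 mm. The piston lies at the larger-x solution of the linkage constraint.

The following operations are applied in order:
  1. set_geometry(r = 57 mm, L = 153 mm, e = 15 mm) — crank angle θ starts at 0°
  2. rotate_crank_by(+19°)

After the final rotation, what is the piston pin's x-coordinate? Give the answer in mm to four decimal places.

set_geometry: r = 57 mm, L = 153 mm, e = 15 mm; θ ← 0°
rotate_crank_by(+19°): θ ← 0° +19° = 19°
crank pin P = (r cos θ, r sin θ) = (53.894559, 18.557385)
h = r sin θ − e = 18.557385 − 15 = 3.557385
x = r cos θ + √(L² − h²) = 53.894559 + √(23409.0 − 12.6550) = 53.894559 + 152.958638 = 206.853197

206.8532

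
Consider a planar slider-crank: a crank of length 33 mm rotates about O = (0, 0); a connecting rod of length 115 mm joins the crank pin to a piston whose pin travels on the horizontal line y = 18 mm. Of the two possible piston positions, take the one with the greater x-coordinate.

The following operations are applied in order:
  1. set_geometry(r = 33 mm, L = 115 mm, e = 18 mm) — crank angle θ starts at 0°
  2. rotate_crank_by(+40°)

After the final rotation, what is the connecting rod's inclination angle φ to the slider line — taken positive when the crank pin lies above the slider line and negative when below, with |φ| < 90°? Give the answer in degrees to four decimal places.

set_geometry: r = 33 mm, L = 115 mm, e = 18 mm; θ ← 0°
rotate_crank_by(+40°): θ ← 0° +40° = 40°
crank pin P = (r cos θ, r sin θ) = (25.279467, 21.211991)
h = r sin θ − e = 21.211991 − 18 = 3.211991
sin φ = h / L = 3.211991 / 115 = 0.02793036
φ = arcsin(0.02793036) = 1.600500°

1.6005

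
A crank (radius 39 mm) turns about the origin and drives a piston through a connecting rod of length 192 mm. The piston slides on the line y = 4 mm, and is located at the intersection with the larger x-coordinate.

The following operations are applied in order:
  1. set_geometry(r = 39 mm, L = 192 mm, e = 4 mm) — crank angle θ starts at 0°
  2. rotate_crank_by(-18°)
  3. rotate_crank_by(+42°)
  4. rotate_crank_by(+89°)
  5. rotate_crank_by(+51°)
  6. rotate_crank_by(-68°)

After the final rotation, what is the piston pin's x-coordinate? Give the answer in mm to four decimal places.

184.7458

set_geometry: r = 39 mm, L = 192 mm, e = 4 mm; θ ← 0°
rotate_crank_by(-18°): θ ← 0° -18° = -18°
rotate_crank_by(+42°): θ ← -18° +42° = 24°
rotate_crank_by(+89°): θ ← 24° +89° = 113°
rotate_crank_by(+51°): θ ← 113° +51° = 164°
rotate_crank_by(-68°): θ ← 164° -68° = 96°
crank pin P = (r cos θ, r sin θ) = (-4.076610, 38.786354)
h = r sin θ − e = 38.786354 − 4 = 34.786354
x = r cos θ + √(L² − h²) = -4.076610 + √(36864.0 − 1210.0904) = -4.076610 + 188.822429 = 184.745819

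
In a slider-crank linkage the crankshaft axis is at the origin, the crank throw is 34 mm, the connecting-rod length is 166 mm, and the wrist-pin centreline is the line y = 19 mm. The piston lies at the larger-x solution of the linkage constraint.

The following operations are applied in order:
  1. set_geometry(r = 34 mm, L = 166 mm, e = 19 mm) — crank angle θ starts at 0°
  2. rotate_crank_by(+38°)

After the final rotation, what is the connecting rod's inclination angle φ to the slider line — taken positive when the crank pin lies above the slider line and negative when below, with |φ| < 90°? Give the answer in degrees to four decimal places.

0.6670

set_geometry: r = 34 mm, L = 166 mm, e = 19 mm; θ ← 0°
rotate_crank_by(+38°): θ ← 0° +38° = 38°
crank pin P = (r cos θ, r sin θ) = (26.792366, 20.932490)
h = r sin θ − e = 20.932490 − 19 = 1.932490
sin φ = h / L = 1.932490 / 166 = 0.01164151
φ = arcsin(0.01164151) = 0.667024°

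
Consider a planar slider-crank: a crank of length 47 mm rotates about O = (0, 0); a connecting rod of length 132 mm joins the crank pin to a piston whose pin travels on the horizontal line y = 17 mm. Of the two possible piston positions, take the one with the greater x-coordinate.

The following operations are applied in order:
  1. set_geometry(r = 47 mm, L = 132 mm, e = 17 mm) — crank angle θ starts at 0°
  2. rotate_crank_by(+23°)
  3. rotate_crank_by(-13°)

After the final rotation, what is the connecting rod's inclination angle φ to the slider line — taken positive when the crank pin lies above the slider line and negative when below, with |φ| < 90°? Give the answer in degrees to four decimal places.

set_geometry: r = 47 mm, L = 132 mm, e = 17 mm; θ ← 0°
rotate_crank_by(+23°): θ ← 0° +23° = 23°
rotate_crank_by(-13°): θ ← 23° -13° = 10°
crank pin P = (r cos θ, r sin θ) = (46.285964, 8.161464)
h = r sin θ − e = 8.161464 − 17 = -8.838536
sin φ = h / L = -8.838536 / 132 = -0.06695860
φ = arcsin(-0.06695860) = -3.839318°

-3.8393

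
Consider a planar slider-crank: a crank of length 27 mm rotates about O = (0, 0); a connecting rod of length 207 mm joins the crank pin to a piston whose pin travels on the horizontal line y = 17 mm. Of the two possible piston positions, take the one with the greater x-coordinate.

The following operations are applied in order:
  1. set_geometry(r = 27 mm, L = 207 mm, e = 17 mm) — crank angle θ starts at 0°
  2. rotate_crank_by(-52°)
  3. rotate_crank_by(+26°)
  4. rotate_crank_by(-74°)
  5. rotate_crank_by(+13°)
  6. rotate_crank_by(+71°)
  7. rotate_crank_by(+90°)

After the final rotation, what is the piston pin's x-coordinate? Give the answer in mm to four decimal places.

set_geometry: r = 27 mm, L = 207 mm, e = 17 mm; θ ← 0°
rotate_crank_by(-52°): θ ← 0° -52° = -52°
rotate_crank_by(+26°): θ ← -52° +26° = -26°
rotate_crank_by(-74°): θ ← -26° -74° = -100°
rotate_crank_by(+13°): θ ← -100° +13° = -87°
rotate_crank_by(+71°): θ ← -87° +71° = -16°
rotate_crank_by(+90°): θ ← -16° +90° = 74°
crank pin P = (r cos θ, r sin θ) = (7.442209, 25.954066)
h = r sin θ − e = 25.954066 − 17 = 8.954066
x = r cos θ + √(L² − h²) = 7.442209 + √(42849.0 − 80.1753) = 7.442209 + 206.806249 = 214.248458

214.2485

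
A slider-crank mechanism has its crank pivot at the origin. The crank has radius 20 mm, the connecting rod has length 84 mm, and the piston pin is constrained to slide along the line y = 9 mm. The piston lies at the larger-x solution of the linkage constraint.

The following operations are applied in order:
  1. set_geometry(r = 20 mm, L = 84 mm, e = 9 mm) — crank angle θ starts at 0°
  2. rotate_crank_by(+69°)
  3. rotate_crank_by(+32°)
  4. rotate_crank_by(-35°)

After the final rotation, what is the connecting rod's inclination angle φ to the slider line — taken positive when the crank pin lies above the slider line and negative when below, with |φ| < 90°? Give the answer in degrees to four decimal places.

6.3365

set_geometry: r = 20 mm, L = 84 mm, e = 9 mm; θ ← 0°
rotate_crank_by(+69°): θ ← 0° +69° = 69°
rotate_crank_by(+32°): θ ← 69° +32° = 101°
rotate_crank_by(-35°): θ ← 101° -35° = 66°
crank pin P = (r cos θ, r sin θ) = (8.134733, 18.270909)
h = r sin θ − e = 18.270909 − 9 = 9.270909
sin φ = h / L = 9.270909 / 84 = 0.11036797
φ = arcsin(0.11036797) = 6.336528°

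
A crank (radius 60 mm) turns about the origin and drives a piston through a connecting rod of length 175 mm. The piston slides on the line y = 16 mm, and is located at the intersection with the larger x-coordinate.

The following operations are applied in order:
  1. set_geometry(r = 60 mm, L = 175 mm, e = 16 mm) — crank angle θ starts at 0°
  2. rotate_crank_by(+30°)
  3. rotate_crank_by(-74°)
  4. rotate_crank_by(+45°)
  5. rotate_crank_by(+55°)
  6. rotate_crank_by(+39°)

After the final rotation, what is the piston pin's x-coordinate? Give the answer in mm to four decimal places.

164.2081

set_geometry: r = 60 mm, L = 175 mm, e = 16 mm; θ ← 0°
rotate_crank_by(+30°): θ ← 0° +30° = 30°
rotate_crank_by(-74°): θ ← 30° -74° = -44°
rotate_crank_by(+45°): θ ← -44° +45° = 1°
rotate_crank_by(+55°): θ ← 1° +55° = 56°
rotate_crank_by(+39°): θ ← 56° +39° = 95°
crank pin P = (r cos θ, r sin θ) = (-5.229345, 59.771682)
h = r sin θ − e = 59.771682 − 16 = 43.771682
x = r cos θ + √(L² − h²) = -5.229345 + √(30625.0 − 1915.9601) = -5.229345 + 169.437422 = 164.208077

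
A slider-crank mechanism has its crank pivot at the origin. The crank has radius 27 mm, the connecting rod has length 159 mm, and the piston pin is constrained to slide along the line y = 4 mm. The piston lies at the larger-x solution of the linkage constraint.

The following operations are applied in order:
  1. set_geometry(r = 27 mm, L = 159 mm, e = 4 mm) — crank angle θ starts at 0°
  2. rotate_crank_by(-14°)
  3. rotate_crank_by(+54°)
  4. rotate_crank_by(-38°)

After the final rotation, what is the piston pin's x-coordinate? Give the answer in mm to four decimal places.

set_geometry: r = 27 mm, L = 159 mm, e = 4 mm; θ ← 0°
rotate_crank_by(-14°): θ ← 0° -14° = -14°
rotate_crank_by(+54°): θ ← -14° +54° = 40°
rotate_crank_by(-38°): θ ← 40° -38° = 2°
crank pin P = (r cos θ, r sin θ) = (26.983552, 0.942286)
h = r sin θ − e = 0.942286 − 4 = -3.057714
x = r cos θ + √(L² − h²) = 26.983552 + √(25281.0 − 9.3496) = 26.983552 + 158.970596 = 185.954148

185.9541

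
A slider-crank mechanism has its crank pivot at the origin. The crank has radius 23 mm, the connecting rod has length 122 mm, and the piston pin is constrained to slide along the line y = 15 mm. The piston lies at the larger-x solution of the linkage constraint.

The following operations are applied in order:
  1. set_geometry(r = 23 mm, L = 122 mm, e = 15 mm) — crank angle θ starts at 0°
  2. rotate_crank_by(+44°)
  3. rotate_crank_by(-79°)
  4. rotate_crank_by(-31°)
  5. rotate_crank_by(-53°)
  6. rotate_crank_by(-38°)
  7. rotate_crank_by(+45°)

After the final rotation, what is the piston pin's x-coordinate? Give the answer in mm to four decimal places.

107.8507

set_geometry: r = 23 mm, L = 122 mm, e = 15 mm; θ ← 0°
rotate_crank_by(+44°): θ ← 0° +44° = 44°
rotate_crank_by(-79°): θ ← 44° -79° = -35°
rotate_crank_by(-31°): θ ← -35° -31° = -66°
rotate_crank_by(-53°): θ ← -66° -53° = -119°
rotate_crank_by(-38°): θ ← -119° -38° = -157°
rotate_crank_by(+45°): θ ← -157° +45° = -112°
crank pin P = (r cos θ, r sin θ) = (-8.615952, -21.325229)
h = r sin θ − e = -21.325229 − 15 = -36.325229
x = r cos θ + √(L² − h²) = -8.615952 + √(14884.0 − 1319.5222) = -8.615952 + 116.466638 = 107.850686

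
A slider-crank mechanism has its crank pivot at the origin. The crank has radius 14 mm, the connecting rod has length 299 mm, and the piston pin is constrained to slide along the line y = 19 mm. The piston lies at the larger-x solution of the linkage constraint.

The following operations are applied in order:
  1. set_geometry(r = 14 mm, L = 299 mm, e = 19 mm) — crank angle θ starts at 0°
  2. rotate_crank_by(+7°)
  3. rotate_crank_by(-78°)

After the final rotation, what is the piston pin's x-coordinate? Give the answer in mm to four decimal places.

301.8150

set_geometry: r = 14 mm, L = 299 mm, e = 19 mm; θ ← 0°
rotate_crank_by(+7°): θ ← 0° +7° = 7°
rotate_crank_by(-78°): θ ← 7° -78° = -71°
crank pin P = (r cos θ, r sin θ) = (4.557954, -13.237260)
h = r sin θ − e = -13.237260 − 19 = -32.237260
x = r cos θ + √(L² − h²) = 4.557954 + √(89401.0 − 1039.2409) = 4.557954 + 297.257059 = 301.815013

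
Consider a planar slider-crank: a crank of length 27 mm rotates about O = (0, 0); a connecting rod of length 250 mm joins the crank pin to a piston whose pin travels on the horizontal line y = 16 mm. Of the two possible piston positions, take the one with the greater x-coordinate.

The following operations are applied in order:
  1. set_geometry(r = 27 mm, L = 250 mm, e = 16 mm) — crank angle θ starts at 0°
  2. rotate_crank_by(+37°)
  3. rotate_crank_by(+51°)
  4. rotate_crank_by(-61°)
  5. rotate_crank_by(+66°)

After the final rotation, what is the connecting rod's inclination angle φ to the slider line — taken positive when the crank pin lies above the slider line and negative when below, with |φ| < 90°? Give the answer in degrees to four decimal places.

set_geometry: r = 27 mm, L = 250 mm, e = 16 mm; θ ← 0°
rotate_crank_by(+37°): θ ← 0° +37° = 37°
rotate_crank_by(+51°): θ ← 37° +51° = 88°
rotate_crank_by(-61°): θ ← 88° -61° = 27°
rotate_crank_by(+66°): θ ← 27° +66° = 93°
crank pin P = (r cos θ, r sin θ) = (-1.413071, 26.962997)
h = r sin θ − e = 26.962997 − 16 = 10.962997
sin φ = h / L = 10.962997 / 250 = 0.04385199
φ = arcsin(0.04385199) = 2.513340°

2.5133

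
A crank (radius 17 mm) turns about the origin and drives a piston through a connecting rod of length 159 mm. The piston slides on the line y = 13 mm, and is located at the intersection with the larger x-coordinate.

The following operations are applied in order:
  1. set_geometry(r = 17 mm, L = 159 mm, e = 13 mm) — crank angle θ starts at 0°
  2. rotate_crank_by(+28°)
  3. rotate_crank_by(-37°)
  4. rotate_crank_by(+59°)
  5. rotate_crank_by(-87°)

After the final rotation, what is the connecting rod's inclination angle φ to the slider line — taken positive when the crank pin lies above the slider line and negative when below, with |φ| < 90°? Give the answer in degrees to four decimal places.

-8.4013

set_geometry: r = 17 mm, L = 159 mm, e = 13 mm; θ ← 0°
rotate_crank_by(+28°): θ ← 0° +28° = 28°
rotate_crank_by(-37°): θ ← 28° -37° = -9°
rotate_crank_by(+59°): θ ← -9° +59° = 50°
rotate_crank_by(-87°): θ ← 50° -87° = -37°
crank pin P = (r cos θ, r sin θ) = (13.576804, -10.230855)
h = r sin θ − e = -10.230855 − 13 = -23.230855
sin φ = h / L = -23.230855 / 159 = -0.14610601
φ = arcsin(-0.14610601) = -8.401331°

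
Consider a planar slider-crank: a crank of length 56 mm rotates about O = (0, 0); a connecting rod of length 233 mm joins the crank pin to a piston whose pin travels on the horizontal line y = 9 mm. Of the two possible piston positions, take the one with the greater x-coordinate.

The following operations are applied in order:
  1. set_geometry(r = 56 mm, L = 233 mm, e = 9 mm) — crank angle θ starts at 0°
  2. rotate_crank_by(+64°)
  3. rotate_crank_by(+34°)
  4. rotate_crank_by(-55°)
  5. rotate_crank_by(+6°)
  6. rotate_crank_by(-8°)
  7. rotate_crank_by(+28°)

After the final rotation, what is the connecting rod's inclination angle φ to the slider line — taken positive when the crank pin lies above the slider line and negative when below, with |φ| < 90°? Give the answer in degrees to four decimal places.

set_geometry: r = 56 mm, L = 233 mm, e = 9 mm; θ ← 0°
rotate_crank_by(+64°): θ ← 0° +64° = 64°
rotate_crank_by(+34°): θ ← 64° +34° = 98°
rotate_crank_by(-55°): θ ← 98° -55° = 43°
rotate_crank_by(+6°): θ ← 43° +6° = 49°
rotate_crank_by(-8°): θ ← 49° -8° = 41°
rotate_crank_by(+28°): θ ← 41° +28° = 69°
crank pin P = (r cos θ, r sin θ) = (20.068605, 52.280504)
h = r sin θ − e = 52.280504 − 9 = 43.280504
sin φ = h / L = 43.280504 / 233 = 0.18575324
φ = arcsin(0.18575324) = 10.705051°

10.7051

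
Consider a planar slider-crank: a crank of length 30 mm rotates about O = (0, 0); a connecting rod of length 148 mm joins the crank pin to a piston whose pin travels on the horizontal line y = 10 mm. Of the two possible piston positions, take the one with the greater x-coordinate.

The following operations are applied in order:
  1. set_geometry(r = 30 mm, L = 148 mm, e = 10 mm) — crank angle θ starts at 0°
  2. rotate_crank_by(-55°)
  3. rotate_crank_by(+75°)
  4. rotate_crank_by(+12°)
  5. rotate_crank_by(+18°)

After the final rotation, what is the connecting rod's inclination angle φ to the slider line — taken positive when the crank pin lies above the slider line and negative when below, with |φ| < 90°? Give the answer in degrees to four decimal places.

set_geometry: r = 30 mm, L = 148 mm, e = 10 mm; θ ← 0°
rotate_crank_by(-55°): θ ← 0° -55° = -55°
rotate_crank_by(+75°): θ ← -55° +75° = 20°
rotate_crank_by(+12°): θ ← 20° +12° = 32°
rotate_crank_by(+18°): θ ← 32° +18° = 50°
crank pin P = (r cos θ, r sin θ) = (19.283628, 22.981333)
h = r sin θ − e = 22.981333 − 10 = 12.981333
sin φ = h / L = 12.981333 / 148 = 0.08771171
φ = arcsin(0.08771171) = 5.031977°

5.0320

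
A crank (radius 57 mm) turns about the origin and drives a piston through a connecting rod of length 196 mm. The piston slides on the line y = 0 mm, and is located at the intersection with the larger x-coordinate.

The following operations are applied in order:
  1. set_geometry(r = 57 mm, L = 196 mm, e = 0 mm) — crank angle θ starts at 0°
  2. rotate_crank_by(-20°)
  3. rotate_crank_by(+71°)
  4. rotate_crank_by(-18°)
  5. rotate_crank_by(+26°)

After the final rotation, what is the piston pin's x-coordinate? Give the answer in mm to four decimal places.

219.1698

set_geometry: r = 57 mm, L = 196 mm, e = 0 mm; θ ← 0°
rotate_crank_by(-20°): θ ← 0° -20° = -20°
rotate_crank_by(+71°): θ ← -20° +71° = 51°
rotate_crank_by(-18°): θ ← 51° -18° = 33°
rotate_crank_by(+26°): θ ← 33° +26° = 59°
crank pin P = (r cos θ, r sin θ) = (29.357170, 48.858536)
h = r sin θ − e = 48.858536 − 0 = 48.858536
x = r cos θ + √(L² − h²) = 29.357170 + √(38416.0 − 2387.1566) = 29.357170 + 189.812654 = 219.169824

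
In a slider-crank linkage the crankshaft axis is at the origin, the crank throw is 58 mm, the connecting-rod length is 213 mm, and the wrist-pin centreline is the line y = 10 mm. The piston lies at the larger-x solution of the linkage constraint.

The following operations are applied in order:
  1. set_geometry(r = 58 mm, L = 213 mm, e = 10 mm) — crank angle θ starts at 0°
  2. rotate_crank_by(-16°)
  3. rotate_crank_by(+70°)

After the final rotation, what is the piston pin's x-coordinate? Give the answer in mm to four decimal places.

243.8669

set_geometry: r = 58 mm, L = 213 mm, e = 10 mm; θ ← 0°
rotate_crank_by(-16°): θ ← 0° -16° = -16°
rotate_crank_by(+70°): θ ← -16° +70° = 54°
crank pin P = (r cos θ, r sin θ) = (34.091545, 46.922986)
h = r sin θ − e = 46.922986 − 10 = 36.922986
x = r cos θ + √(L² − h²) = 34.091545 + √(45369.0 − 1363.3069) = 34.091545 + 209.775340 = 243.866884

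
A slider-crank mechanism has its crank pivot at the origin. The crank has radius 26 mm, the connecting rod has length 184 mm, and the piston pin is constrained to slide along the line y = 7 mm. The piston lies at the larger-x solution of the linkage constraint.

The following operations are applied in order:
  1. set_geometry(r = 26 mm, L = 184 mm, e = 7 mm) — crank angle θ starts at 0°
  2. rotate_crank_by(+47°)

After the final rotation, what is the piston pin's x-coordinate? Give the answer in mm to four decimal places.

201.3392

set_geometry: r = 26 mm, L = 184 mm, e = 7 mm; θ ← 0°
rotate_crank_by(+47°): θ ← 0° +47° = 47°
crank pin P = (r cos θ, r sin θ) = (17.731957, 19.015196)
h = r sin θ − e = 19.015196 − 7 = 12.015196
x = r cos θ + √(L² − h²) = 17.731957 + √(33856.0 − 144.3649) = 17.731957 + 183.607285 = 201.339242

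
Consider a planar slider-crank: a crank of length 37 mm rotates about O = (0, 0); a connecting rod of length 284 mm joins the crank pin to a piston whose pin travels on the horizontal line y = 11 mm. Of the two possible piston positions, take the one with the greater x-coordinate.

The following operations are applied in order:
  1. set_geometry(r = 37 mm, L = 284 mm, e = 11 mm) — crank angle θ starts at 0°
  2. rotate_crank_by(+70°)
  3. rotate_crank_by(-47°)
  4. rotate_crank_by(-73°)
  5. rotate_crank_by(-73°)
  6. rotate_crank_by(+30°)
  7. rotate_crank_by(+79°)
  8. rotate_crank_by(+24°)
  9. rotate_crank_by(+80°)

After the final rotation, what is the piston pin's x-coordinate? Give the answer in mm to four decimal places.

set_geometry: r = 37 mm, L = 284 mm, e = 11 mm; θ ← 0°
rotate_crank_by(+70°): θ ← 0° +70° = 70°
rotate_crank_by(-47°): θ ← 70° -47° = 23°
rotate_crank_by(-73°): θ ← 23° -73° = -50°
rotate_crank_by(-73°): θ ← -50° -73° = -123°
rotate_crank_by(+30°): θ ← -123° +30° = -93°
rotate_crank_by(+79°): θ ← -93° +79° = -14°
rotate_crank_by(+24°): θ ← -14° +24° = 10°
rotate_crank_by(+80°): θ ← 10° +80° = 90°
crank pin P = (r cos θ, r sin θ) = (0.000000, 37.000000)
h = r sin θ − e = 37.000000 − 11 = 26.000000
x = r cos θ + √(L² − h²) = 0.000000 + √(80656.0 − 676.0000) = 0.000000 + 282.807355 = 282.807355

282.8074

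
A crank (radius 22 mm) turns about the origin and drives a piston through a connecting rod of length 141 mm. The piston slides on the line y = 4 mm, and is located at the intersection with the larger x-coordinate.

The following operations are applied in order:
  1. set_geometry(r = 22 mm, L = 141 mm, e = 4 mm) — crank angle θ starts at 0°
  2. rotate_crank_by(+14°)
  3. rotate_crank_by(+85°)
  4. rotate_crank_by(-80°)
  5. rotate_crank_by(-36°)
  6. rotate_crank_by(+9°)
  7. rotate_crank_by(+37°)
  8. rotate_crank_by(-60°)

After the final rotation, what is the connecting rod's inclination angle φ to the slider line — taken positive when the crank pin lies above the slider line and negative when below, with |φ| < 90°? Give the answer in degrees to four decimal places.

set_geometry: r = 22 mm, L = 141 mm, e = 4 mm; θ ← 0°
rotate_crank_by(+14°): θ ← 0° +14° = 14°
rotate_crank_by(+85°): θ ← 14° +85° = 99°
rotate_crank_by(-80°): θ ← 99° -80° = 19°
rotate_crank_by(-36°): θ ← 19° -36° = -17°
rotate_crank_by(+9°): θ ← -17° +9° = -8°
rotate_crank_by(+37°): θ ← -8° +37° = 29°
rotate_crank_by(-60°): θ ← 29° -60° = -31°
crank pin P = (r cos θ, r sin θ) = (18.857681, -11.330838)
h = r sin θ − e = -11.330838 − 4 = -15.330838
sin φ = h / L = -15.330838 / 141 = -0.10872935
φ = arcsin(-0.10872935) = -6.242073°

-6.2421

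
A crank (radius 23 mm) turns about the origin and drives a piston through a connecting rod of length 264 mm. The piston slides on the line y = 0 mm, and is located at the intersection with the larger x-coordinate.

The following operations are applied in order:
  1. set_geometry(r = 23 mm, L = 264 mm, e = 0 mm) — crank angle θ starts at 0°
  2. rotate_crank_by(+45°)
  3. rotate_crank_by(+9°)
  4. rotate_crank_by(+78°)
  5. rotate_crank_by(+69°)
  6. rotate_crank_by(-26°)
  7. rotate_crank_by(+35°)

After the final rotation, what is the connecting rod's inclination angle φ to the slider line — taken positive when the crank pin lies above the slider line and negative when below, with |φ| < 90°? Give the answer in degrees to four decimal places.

-2.4966

set_geometry: r = 23 mm, L = 264 mm, e = 0 mm; θ ← 0°
rotate_crank_by(+45°): θ ← 0° +45° = 45°
rotate_crank_by(+9°): θ ← 45° +9° = 54°
rotate_crank_by(+78°): θ ← 54° +78° = 132°
rotate_crank_by(+69°): θ ← 132° +69° = 201°
rotate_crank_by(-26°): θ ← 201° -26° = 175°
rotate_crank_by(+35°): θ ← 175° +35° = 210°
crank pin P = (r cos θ, r sin θ) = (-19.918584, -11.500000)
h = r sin θ − e = -11.500000 − 0 = -11.500000
sin φ = h / L = -11.500000 / 264 = -0.04356061
φ = arcsin(-0.04356061) = -2.496629°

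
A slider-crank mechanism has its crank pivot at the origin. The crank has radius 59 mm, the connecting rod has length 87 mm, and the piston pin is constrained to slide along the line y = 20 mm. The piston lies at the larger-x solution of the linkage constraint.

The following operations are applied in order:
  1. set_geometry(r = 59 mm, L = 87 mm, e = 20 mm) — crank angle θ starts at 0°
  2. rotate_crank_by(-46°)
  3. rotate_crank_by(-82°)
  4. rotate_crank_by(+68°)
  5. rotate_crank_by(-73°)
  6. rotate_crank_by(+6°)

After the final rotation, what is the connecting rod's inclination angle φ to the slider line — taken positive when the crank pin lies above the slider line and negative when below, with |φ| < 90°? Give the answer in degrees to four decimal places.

set_geometry: r = 59 mm, L = 87 mm, e = 20 mm; θ ← 0°
rotate_crank_by(-46°): θ ← 0° -46° = -46°
rotate_crank_by(-82°): θ ← -46° -82° = -128°
rotate_crank_by(+68°): θ ← -128° +68° = -60°
rotate_crank_by(-73°): θ ← -60° -73° = -133°
rotate_crank_by(+6°): θ ← -133° +6° = -127°
crank pin P = (r cos θ, r sin θ) = (-35.507086, -47.119495)
h = r sin θ − e = -47.119495 − 20 = -67.119495
sin φ = h / L = -67.119495 / 87 = -0.77148845
φ = arcsin(-0.77148845) = -50.487739°

-50.4877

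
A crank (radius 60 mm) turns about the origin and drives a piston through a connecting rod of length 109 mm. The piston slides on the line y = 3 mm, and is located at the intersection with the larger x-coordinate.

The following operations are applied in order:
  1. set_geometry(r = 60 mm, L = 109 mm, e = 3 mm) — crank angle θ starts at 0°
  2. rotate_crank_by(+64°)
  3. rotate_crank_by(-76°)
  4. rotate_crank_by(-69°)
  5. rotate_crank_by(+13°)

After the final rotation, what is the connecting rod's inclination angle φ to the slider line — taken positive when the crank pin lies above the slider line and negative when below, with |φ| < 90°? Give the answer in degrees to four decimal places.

set_geometry: r = 60 mm, L = 109 mm, e = 3 mm; θ ← 0°
rotate_crank_by(+64°): θ ← 0° +64° = 64°
rotate_crank_by(-76°): θ ← 64° -76° = -12°
rotate_crank_by(-69°): θ ← -12° -69° = -81°
rotate_crank_by(+13°): θ ← -81° +13° = -68°
crank pin P = (r cos θ, r sin θ) = (22.476396, -55.631031)
h = r sin θ − e = -55.631031 − 3 = -58.631031
sin φ = h / L = -58.631031 / 109 = -0.53789937
φ = arcsin(-0.53789937) = -32.540754°

-32.5408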